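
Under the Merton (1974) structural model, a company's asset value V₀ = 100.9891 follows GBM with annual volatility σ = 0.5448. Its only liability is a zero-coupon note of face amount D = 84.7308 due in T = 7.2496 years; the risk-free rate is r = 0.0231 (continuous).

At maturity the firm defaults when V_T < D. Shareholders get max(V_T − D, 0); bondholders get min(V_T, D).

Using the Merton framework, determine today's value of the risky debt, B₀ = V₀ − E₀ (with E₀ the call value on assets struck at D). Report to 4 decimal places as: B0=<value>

With assets at 100.9891 and a single debt payment of 84.7308 at 7.2496 years:
d₁ = [ln(V₀/D) + (r + σ²/2)T] / (σ√T)
   = [ln(100.9891/84.7308) + (0.0231 + 0.5·0.5448²)·7.2496] / (0.5448·√7.2496)
   = [0.175533 + 1.243332] / 1.466878 = 0.967269
d₂ = d₁ − σ√T = 0.967269 − 1.466878 = -0.499610
N(d₁) = 0.833295,  N(d₂) = 0.308675,  e^(−rT) = 0.845806
E₀ = V₀·N(d₁) − D·e^(−rT)·N(d₂)
   = 100.9891·0.833295 − 84.7308·0.845806·0.308675 = 62.032294
B₀ = V₀ − E₀ = 100.9891 − 62.032294 = 38.956806

B0=38.9568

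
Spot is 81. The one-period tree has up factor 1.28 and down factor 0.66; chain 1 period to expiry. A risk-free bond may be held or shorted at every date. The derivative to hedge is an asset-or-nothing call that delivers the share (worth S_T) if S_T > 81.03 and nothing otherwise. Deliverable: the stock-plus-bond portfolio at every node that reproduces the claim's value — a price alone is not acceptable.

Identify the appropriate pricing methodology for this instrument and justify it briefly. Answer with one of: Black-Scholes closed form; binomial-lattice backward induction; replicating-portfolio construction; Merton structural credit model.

framework: replicating-portfolio construction

Key observation: the task asks for the hedge itself — share and bond holdings at every node of the 1-period tree on spot 81 with factors 1.28/0.66 — which is exactly what the replicating-portfolio construction produces.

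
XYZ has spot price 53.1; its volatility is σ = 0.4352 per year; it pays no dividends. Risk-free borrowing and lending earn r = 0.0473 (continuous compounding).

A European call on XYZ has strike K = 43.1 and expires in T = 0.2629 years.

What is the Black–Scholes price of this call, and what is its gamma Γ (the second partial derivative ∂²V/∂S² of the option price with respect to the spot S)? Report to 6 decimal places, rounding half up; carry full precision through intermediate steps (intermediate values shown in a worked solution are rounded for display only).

σ√T = 0.4352·√0.2629 = 0.223143
d₁ = (ln(S/K) + (r+σ²/2)T) / (σ√T) = (ln(53.1/43.1) + (0.0473+0.4352²/2)·0.2629) / 0.223143 = (0.208654 + 0.037332) / 0.223143 = 1.102365
d₂ = d₁ − σ√T = 1.102365 − 0.223143 = 0.879222
e^{−rT} = 0.987642
N(d₁) = 0.864849,  N(d₂) = 0.810359
Call price V = S·N(d₁) − K·e^{−rT}·N(d₂) = 45.923458 − 34.494866 = 11.428592
φ(d₁) = (1/√(2π))·e^{−d₁²/2} = 0.217286
Γ = φ(d₁) / (S·σ·√T) = 0.018338

price = 11.428592
Γ = 0.018338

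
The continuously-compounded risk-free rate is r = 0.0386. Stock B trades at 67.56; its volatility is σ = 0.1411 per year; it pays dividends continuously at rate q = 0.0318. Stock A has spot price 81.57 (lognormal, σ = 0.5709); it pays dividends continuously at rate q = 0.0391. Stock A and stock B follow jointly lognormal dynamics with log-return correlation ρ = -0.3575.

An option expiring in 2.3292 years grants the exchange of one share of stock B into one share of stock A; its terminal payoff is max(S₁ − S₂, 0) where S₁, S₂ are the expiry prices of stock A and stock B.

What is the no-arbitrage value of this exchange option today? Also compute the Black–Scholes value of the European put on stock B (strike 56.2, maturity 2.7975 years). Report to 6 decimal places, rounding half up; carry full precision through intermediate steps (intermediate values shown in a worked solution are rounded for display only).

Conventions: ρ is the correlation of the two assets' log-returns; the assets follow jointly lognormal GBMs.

exchange price = 31.760428
price(stock B put K=56.2) = 1.415643

σ_eff = √(σ₁² + σ₂² − 2ρσ₁σ₂) = √(0.5709² + 0.1411² − 2·-0.3575·0.5709·0.1411) = 0.635163
d₁ = (ln(S₁/S₂) + (q₂ − q₁ + σ_eff²/2)T) / (σ_eff√T) = (ln(81.57/67.56) + (0.0318 − 0.0391 + 0.201716)·2.3292) / 0.969368 = 0.661544
d₂ = d₁ − σ_eff√T = 0.661544 − 0.969368 = -0.307824
N(d₁) = 0.745868,  N(d₂) = 0.379108
V = S₁·e^{−q₁T}·N(d₁) − S₂·e^{−q₂T}·N(d₂) = 55.544441 − 23.784014 = 31.760428
[vanilla: stock B put K=56.2]
σ√T = 0.1411·√2.7975 = 0.236000
d₁ = (ln(S/K) + (r−q+σ²/2)T) / (σ√T) = (ln(67.56/56.2) + (0.0386−0.0318+0.1411²/2)·2.7975) / 0.236000 = (0.184099 + 0.046871) / 0.236000 = 0.978688
d₂ = d₁ − σ√T = 0.978688 − 0.236000 = 0.742688
e^{−rT} = 0.897642
e^{−qT} = 0.914882
N(−d₁) = 0.163867,  N(−d₂) = 0.228835
price = K·e^{−rT}·N(−d₂) − S·e^{−qT}·N(−d₁) = 11.544174 − 10.128531 = 1.415643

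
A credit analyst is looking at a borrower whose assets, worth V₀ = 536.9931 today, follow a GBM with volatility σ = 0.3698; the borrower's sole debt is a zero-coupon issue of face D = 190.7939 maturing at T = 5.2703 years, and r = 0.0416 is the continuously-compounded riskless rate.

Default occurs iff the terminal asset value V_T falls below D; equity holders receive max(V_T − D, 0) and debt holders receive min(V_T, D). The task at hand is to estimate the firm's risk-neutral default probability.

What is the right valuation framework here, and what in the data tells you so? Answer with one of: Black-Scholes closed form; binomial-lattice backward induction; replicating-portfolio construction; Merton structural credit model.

framework: Merton structural credit model

Key observation: assets follow a GBM and default happens iff V_T < 190.7939; valuing claims on that split (equity as a call, risky debt as the residual) is the structural model's definition.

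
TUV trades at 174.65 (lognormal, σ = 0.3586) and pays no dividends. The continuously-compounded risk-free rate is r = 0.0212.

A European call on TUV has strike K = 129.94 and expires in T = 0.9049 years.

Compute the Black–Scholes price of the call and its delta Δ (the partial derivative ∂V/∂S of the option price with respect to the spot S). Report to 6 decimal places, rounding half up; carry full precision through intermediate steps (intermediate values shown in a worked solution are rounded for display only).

price = 52.033963
Δ = 0.862951

σ√T = 0.3586·√0.9049 = 0.341123
d₁ = (ln(S/K) + (r+σ²/2)T) / (σ√T) = (ln(174.65/129.94) + (0.0212+0.3586²/2)·0.9049) / 0.341123 = (0.295711 + 0.077366) / 0.341123 = 1.093675
d₂ = d₁ − σ√T = 1.093675 − 0.341123 = 0.752552
e^{−rT} = 0.980999
N(d₁) = 0.862951,  N(d₂) = 0.774141
Call price V = S·N(d₁) − K·e^{−rT}·N(d₂) = 150.714438 − 98.680475 = 52.033963
Δ = N(d₁) = 0.862951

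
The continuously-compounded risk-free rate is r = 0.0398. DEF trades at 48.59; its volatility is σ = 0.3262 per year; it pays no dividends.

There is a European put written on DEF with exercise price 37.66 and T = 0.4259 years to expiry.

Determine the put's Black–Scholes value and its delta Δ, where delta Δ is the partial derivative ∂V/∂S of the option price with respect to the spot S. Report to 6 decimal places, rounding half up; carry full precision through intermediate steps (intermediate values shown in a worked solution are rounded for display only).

σ√T = 0.3262·√0.4259 = 0.212881
d₁ = (ln(S/K) + (r+σ²/2)T) / (σ√T) = (ln(48.59/37.66) + (0.0398+0.3262²/2)·0.4259) / 0.212881 = (0.254819 + 0.039610) / 0.212881 = 1.383067
d₂ = d₁ − σ√T = 1.383067 − 0.212881 = 1.170186
e^{−rT} = 0.983192
N(−d₁) = 0.083322,  N(−d₂) = 0.120963
Put price V = K·e^{−rT}·N(−d₂) − S·N(−d₁) = 4.478903 − 4.048623 = 0.430280
Δ = −N(−d₁) = -0.083322

price = 0.430280
Δ = -0.083322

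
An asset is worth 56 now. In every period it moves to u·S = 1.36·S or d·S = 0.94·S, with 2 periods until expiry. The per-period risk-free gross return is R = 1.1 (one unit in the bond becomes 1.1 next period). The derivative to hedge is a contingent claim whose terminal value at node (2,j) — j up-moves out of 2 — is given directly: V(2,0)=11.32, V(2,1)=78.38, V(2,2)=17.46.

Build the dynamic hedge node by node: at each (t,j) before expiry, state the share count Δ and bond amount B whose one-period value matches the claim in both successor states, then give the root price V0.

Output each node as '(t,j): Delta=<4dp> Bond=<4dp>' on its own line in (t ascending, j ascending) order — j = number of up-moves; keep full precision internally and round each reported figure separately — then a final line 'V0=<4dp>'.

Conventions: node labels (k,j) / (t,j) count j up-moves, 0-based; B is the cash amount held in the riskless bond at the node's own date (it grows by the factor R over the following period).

Under the risk-neutral measure, an up-move has probability p* = (R−d)/(u−d) = 0.3810 and values discount at R = 1.1.
At maturity the claim pays: V(2,0)=11.3200, V(2,1)=78.3800, V(2,2)=17.4600
  t=1,j=0: stock 52.6400 → up 71.5904 (V=78.3800), down 49.4816 (V=11.3200). Price 33.5152; hedge Δ=3.0332, bond B=-126.1515.
  t=1,j=1: stock 76.1600 → up 103.5776 (V=17.4600), down 71.5904 (V=78.3800). Price 50.1567; hedge Δ=-1.9045, bond B=195.2043.
  t=0,j=0: stock 56.0000 → up 76.1600 (V=50.1567), down 52.6400 (V=33.5152). Price 36.2316; hedge Δ=0.7075, bond B=-3.3911.
As a check, the time-0 holding Δ(0,0)·S0 + B(0,0) comes to 36.2316 — exactly V0.

(0,0): Delta=0.7075 Bond=-3.3911
(1,0): Delta=3.0332 Bond=-126.1515
(1,1): Delta=-1.9045 Bond=195.2043
V0=36.2316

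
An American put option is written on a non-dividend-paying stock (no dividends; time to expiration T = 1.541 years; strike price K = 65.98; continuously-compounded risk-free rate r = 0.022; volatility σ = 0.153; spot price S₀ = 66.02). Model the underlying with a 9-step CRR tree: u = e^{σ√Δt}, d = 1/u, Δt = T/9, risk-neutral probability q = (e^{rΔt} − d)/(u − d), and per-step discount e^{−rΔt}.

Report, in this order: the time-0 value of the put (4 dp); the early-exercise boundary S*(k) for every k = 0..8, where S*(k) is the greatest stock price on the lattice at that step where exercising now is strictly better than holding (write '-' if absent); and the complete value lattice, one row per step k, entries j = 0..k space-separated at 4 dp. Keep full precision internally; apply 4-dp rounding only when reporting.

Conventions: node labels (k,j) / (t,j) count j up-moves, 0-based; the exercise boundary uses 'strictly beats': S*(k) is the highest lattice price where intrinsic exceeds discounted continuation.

price = 4.2041
boundary = - - - 54.5997 51.2501 54.5997 51.2501 54.5997 58.1682
tree:
4.2041
6.0427 2.4964
8.4310 3.8284 1.2550
11.3803 5.7039 2.0830 0.4812
14.7299 8.2157 3.3704 0.8809 0.1067
17.8739 11.3803 5.2833 1.5862 0.2204 0.0000
20.8251 14.7299 7.9563 2.7944 0.4553 0.0000 0.0000
23.5953 17.8739 11.3803 4.7768 0.9402 0.0000 0.0000 0.0000
26.1954 20.8251 14.7299 7.8118 1.9418 0.0000 0.0000 0.0000 0.0000
28.6361 23.5953 17.8739 11.3803 4.0102 0.0000 0.0000 0.0000 0.0000 0.0000

params: Δt=0.17122 u=1.06536 d=0.93865 q=0.51396 e^(-rΔt)=0.99624
t_9 payoffs: 28.6361 23.5953 17.8739 11.3803 4.0102 0.0000 0.0000 0.0000 0.0000 0.0000
t_8: node(8,0) S=39.7846 payoff=26.1954 vs cont=25.9474 → 26.1954 [stop]  node(8,1) S=45.1549 payoff=20.8251 vs cont=20.5770 → 20.8251 [stop]  node(8,2) S=51.2501 payoff=14.7299 vs cont=14.4818 → 14.7299 [stop]  node(8,3) S=58.1682 payoff=7.8118 vs cont=7.5638 → 7.8118 [stop]  node(8,4) S=66.0200 payoff=0.0000 vs cont=1.9418 → 1.9418 [wait]  node(8,5) S=74.9317 payoff=0.0000 vs cont=0.0000 → 0.0000 [wait]  node(8,6) S=85.0464 payoff=0.0000 vs cont=0.0000 → 0.0000 [wait]  node(8,7) S=96.5264 payoff=0.0000 vs cont=0.0000 → 0.0000 [wait]  node(8,8) S=109.5561 payoff=0.0000 vs cont=0.0000 → 0.0000 [wait]  ⇒ S*(8)=58.1682
t_7: node(7,0) S=42.3847 payoff=23.5953 vs cont=23.3472 → 23.5953 [stop]  node(7,1) S=48.1061 payoff=17.8739 vs cont=17.6259 → 17.8739 [stop]  node(7,2) S=54.5997 payoff=11.3803 vs cont=11.1322 → 11.3803 [stop]  node(7,3) S=61.9698 payoff=4.0102 vs cont=4.7768 → 4.7768 [wait]  node(7,4) S=70.3349 payoff=0.0000 vs cont=0.9402 → 0.9402 [wait]  node(7,5) S=79.8290 payoff=0.0000 vs cont=0.0000 → 0.0000 [wait]  node(7,6) S=90.6048 payoff=0.0000 vs cont=0.0000 → 0.0000 [wait]  node(7,7) S=102.8351 payoff=0.0000 vs cont=0.0000 → 0.0000 [wait]  ⇒ S*(7)=54.5997
t_6: node(6,0) S=45.1549 payoff=20.8251 vs cont=20.5770 → 20.8251 [stop]  node(6,1) S=51.2501 payoff=14.7299 vs cont=14.4818 → 14.7299 [stop]  node(6,2) S=58.1682 payoff=7.8118 vs cont=7.9563 → 7.9563 [wait]  node(6,3) S=66.0200 payoff=0.0000 vs cont=2.7944 → 2.7944 [wait]  node(6,4) S=74.9317 payoff=0.0000 vs cont=0.4553 → 0.4553 [wait]  node(6,5) S=85.0464 payoff=0.0000 vs cont=0.0000 → 0.0000 [wait]  node(6,6) S=96.5264 payoff=0.0000 vs cont=0.0000 → 0.0000 [wait]  ⇒ S*(6)=51.2501
t_5: node(5,0) S=48.1061 payoff=17.8739 vs cont=17.6259 → 17.8739 [stop]  node(5,1) S=54.5997 payoff=11.3803 vs cont=11.2062 → 11.3803 [stop]  node(5,2) S=61.9698 payoff=4.0102 vs cont=5.2833 → 5.2833 [wait]  node(5,3) S=70.3349 payoff=0.0000 vs cont=1.5862 → 1.5862 [wait]  node(5,4) S=79.8290 payoff=0.0000 vs cont=0.2204 → 0.2204 [wait]  node(5,5) S=90.6048 payoff=0.0000 vs cont=0.0000 → 0.0000 [wait]  ⇒ S*(5)=54.5997
t_4: node(4,0) S=51.2501 payoff=14.7299 vs cont=14.4818 → 14.7299 [stop]  node(4,1) S=58.1682 payoff=7.8118 vs cont=8.2157 → 8.2157 [wait]  node(4,2) S=66.0200 payoff=0.0000 vs cont=3.3704 → 3.3704 [wait]  node(4,3) S=74.9317 payoff=0.0000 vs cont=0.8809 → 0.8809 [wait]  node(4,4) S=85.0464 payoff=0.0000 vs cont=0.1067 → 0.1067 [wait]  ⇒ S*(4)=51.2501
t_3: node(3,0) S=54.5997 payoff=11.3803 vs cont=11.3390 → 11.3803 [stop]  node(3,1) S=61.9698 payoff=4.0102 vs cont=5.7039 → 5.7039 [wait]  node(3,2) S=70.3349 payoff=0.0000 vs cont=2.0830 → 2.0830 [wait]  node(3,3) S=79.8290 payoff=0.0000 vs cont=0.4812 → 0.4812 [wait]  ⇒ S*(3)=54.5997
t_2: node(2,0) S=58.1682 payoff=7.8118 vs cont=8.4310 → 8.4310 [wait]  node(2,1) S=66.0200 payoff=0.0000 vs cont=3.8284 → 3.8284 [wait]  node(2,2) S=74.9317 payoff=0.0000 vs cont=1.2550 → 1.2550 [wait]  ⇒ S*(2)=-
t_1: node(1,0) S=61.9698 payoff=4.0102 vs cont=6.0427 → 6.0427 [wait]  node(1,1) S=70.3349 payoff=0.0000 vs cont=2.4964 → 2.4964 [wait]  ⇒ S*(1)=-
t_0: node(0,0) S=66.0200 payoff=0.0000 vs cont=4.2041 → 4.2041 [wait]  ⇒ S*(0)=-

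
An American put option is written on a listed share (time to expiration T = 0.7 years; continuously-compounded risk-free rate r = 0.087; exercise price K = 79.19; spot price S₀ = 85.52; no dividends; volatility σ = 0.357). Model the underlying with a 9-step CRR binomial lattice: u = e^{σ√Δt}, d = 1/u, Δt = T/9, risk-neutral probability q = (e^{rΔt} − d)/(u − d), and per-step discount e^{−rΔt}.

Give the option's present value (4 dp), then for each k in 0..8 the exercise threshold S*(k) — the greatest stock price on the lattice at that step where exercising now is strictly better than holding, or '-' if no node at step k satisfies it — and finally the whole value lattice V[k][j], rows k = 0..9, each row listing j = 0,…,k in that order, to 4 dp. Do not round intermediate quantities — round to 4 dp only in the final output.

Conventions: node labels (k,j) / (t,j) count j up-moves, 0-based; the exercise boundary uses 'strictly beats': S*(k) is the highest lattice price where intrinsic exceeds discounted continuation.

price = 5.3205
boundary = - - - - 57.4262 63.4380 57.4262 63.4380 70.0791
tree:
5.3205
7.9250 2.8808
11.4773 4.6063 1.2558
16.0946 7.1794 2.1873 0.3745
21.7638 10.8442 3.7424 0.7174 0.0489
27.2059 15.7520 6.2577 1.3676 0.1002 0.0000
32.1323 21.7638 10.1470 2.5920 0.2056 0.0000 0.0000
36.5918 27.2059 15.7520 4.8792 0.4217 0.0000 0.0000 0.0000
40.6287 32.1323 21.7638 9.1109 0.8651 0.0000 0.0000 0.0000 0.0000
44.2830 36.5918 27.2059 15.7520 1.7744 0.0000 0.0000 0.0000 0.0000 0.0000

Δt=0.07778  u=1.10469  d=0.90523  q=0.50917  discount=0.99326
step 9 (expiry): payoffs max(K−S,0) = 44.2830 36.5918 27.2059 15.7520 1.7744 0.0000 0.0000 0.0000 0.0000 0.0000
step 8: (k=8,j=0): S=38.5613, K−S=40.6287, hold=40.0946 ⇒ V=40.6287 exercise | (k=8,j=1): S=47.0577, K−S=32.1323, hold=31.5982 ⇒ V=32.1323 exercise | (k=8,j=2): S=57.4262, K−S=21.7638, hold=21.2298 ⇒ V=21.7638 exercise | (k=8,j=3): S=70.0791, K−S=9.1109, hold=8.5768 ⇒ V=9.1109 exercise | (k=8,j=4): S=85.5200, K−S=0.0000, hold=0.8651 ⇒ V=0.8651 continue | (k=8,j=5): S=104.3630, K−S=0.0000, hold=0.0000 ⇒ V=0.0000 continue | (k=8,j=6): S=127.3578, K−S=0.0000, hold=0.0000 ⇒ V=0.0000 continue | (k=8,j=7): S=155.4191, K−S=0.0000, hold=0.0000 ⇒ V=0.0000 continue | (k=8,j=8): S=189.6633, K−S=0.0000, hold=0.0000 ⇒ V=0.0000 continue  boundary S*=70.0791
step 7: (k=7,j=0): S=42.5982, K−S=36.5918, hold=36.0577 ⇒ V=36.5918 exercise | (k=7,j=1): S=51.9841, K−S=27.2059, hold=26.6719 ⇒ V=27.2059 exercise | (k=7,j=2): S=63.4380, K−S=15.7520, hold=15.2180 ⇒ V=15.7520 exercise | (k=7,j=3): S=77.4156, K−S=1.7744, hold=4.8792 ⇒ V=4.8792 continue | (k=7,j=4): S=94.4729, K−S=0.0000, hold=0.4217 ⇒ V=0.4217 continue | (k=7,j=5): S=115.2885, K−S=0.0000, hold=0.0000 ⇒ V=0.0000 continue | (k=7,j=6): S=140.6906, K−S=0.0000, hold=0.0000 ⇒ V=0.0000 continue | (k=7,j=7): S=171.6896, K−S=0.0000, hold=0.0000 ⇒ V=0.0000 continue  boundary S*=63.4380
step 6: (k=6,j=0): S=47.0577, K−S=32.1323, hold=31.5982 ⇒ V=32.1323 exercise | (k=6,j=1): S=57.4262, K−S=21.7638, hold=21.2298 ⇒ V=21.7638 exercise | (k=6,j=2): S=70.0791, K−S=9.1109, hold=10.1470 ⇒ V=10.1470 continue | (k=6,j=3): S=85.5200, K−S=0.0000, hold=2.5920 ⇒ V=2.5920 continue | (k=6,j=4): S=104.3630, K−S=0.0000, hold=0.2056 ⇒ V=0.2056 continue | (k=6,j=5): S=127.3578, K−S=0.0000, hold=0.0000 ⇒ V=0.0000 continue | (k=6,j=6): S=155.4191, K−S=0.0000, hold=0.0000 ⇒ V=0.0000 continue  boundary S*=57.4262
step 5: (k=5,j=0): S=51.9841, K−S=27.2059, hold=26.6719 ⇒ V=27.2059 exercise | (k=5,j=1): S=63.4380, K−S=15.7520, hold=15.7420 ⇒ V=15.7520 exercise | (k=5,j=2): S=77.4156, K−S=1.7744, hold=6.2577 ⇒ V=6.2577 continue | (k=5,j=3): S=94.4729, K−S=0.0000, hold=1.3676 ⇒ V=1.3676 continue | (k=5,j=4): S=115.2885, K−S=0.0000, hold=0.1002 ⇒ V=0.1002 continue | (k=5,j=5): S=140.6906, K−S=0.0000, hold=0.0000 ⇒ V=0.0000 continue  boundary S*=63.4380
step 4: (k=4,j=0): S=57.4262, K−S=21.7638, hold=21.2298 ⇒ V=21.7638 exercise | (k=4,j=1): S=70.0791, K−S=9.1109, hold=10.8442 ⇒ V=10.8442 continue | (k=4,j=2): S=85.5200, K−S=0.0000, hold=3.7424 ⇒ V=3.7424 continue | (k=4,j=3): S=104.3630, K−S=0.0000, hold=0.7174 ⇒ V=0.7174 continue | (k=4,j=4): S=127.3578, K−S=0.0000, hold=0.0489 ⇒ V=0.0489 continue  boundary S*=57.4262
step 3: (k=3,j=0): S=63.4380, K−S=15.7520, hold=16.0946 ⇒ V=16.0946 continue | (k=3,j=1): S=77.4156, K−S=1.7744, hold=7.1794 ⇒ V=7.1794 continue | (k=3,j=2): S=94.4729, K−S=0.0000, hold=2.1873 ⇒ V=2.1873 continue | (k=3,j=3): S=115.2885, K−S=0.0000, hold=0.3745 ⇒ V=0.3745 continue  boundary S*=-
step 2: (k=2,j=0): S=70.0791, K−S=9.1109, hold=11.4773 ⇒ V=11.4773 continue | (k=2,j=1): S=85.5200, K−S=0.0000, hold=4.6063 ⇒ V=4.6063 continue | (k=2,j=2): S=104.3630, K−S=0.0000, hold=1.2558 ⇒ V=1.2558 continue  boundary S*=-
step 1: (k=1,j=0): S=77.4156, K−S=1.7744, hold=7.9250 ⇒ V=7.9250 continue | (k=1,j=1): S=94.4729, K−S=0.0000, hold=2.8808 ⇒ V=2.8808 continue  boundary S*=-
step 0: (k=0,j=0): S=85.5200, K−S=0.0000, hold=5.3205 ⇒ V=5.3205 continue  boundary S*=-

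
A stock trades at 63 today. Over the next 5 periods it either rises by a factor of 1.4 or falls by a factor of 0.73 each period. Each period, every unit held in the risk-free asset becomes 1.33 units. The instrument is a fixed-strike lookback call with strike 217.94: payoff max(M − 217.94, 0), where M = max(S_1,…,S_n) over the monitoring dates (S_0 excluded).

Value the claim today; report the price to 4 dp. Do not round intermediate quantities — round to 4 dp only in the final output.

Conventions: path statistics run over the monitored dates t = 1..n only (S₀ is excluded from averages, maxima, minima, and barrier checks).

Set p* = 0.8955 (from d < R < u); the path-dependent value is the discounted p*-expectation over all price paths.
Enumerate all 2^5 = 32 price paths (U = up ×1.4, D = down ×0.73); each path with k up-moves has probability p*^k·(1−p*)^(5−k).
DDDDD: M=45.9900, payoff=0.0000, prob=0.000012
UDDDD: M=88.2000, payoff=0.0000, prob=0.000107
DUDDD: M=64.3860, payoff=0.0000, prob=0.000107
UUDDD: M=123.4800, payoff=0.0000, prob=0.000915
DDUDD: M=47.0018, payoff=0.0000, prob=0.000107
UDUDD: M=90.1404, payoff=0.0000, prob=0.000915
DUUDD: M=90.1404, payoff=0.0000, prob=0.000915
UUUDD: M=172.8720, payoff=0.0000, prob=0.007839
DDDUD: M=45.9900, payoff=0.0000, prob=0.000107
UDDUD: M=88.2000, payoff=0.0000, prob=0.000915
DUDUD: M=65.8025, payoff=0.0000, prob=0.000915
UUDUD: M=126.1966, payoff=0.0000, prob=0.007839
DDUUD: M=65.8025, payoff=0.0000, prob=0.000915
UDUUD: M=126.1966, payoff=0.0000, prob=0.007839
DUUUD: M=126.1966, payoff=0.0000, prob=0.007839
UUUUD: M=242.0208, payoff=24.0808, prob=0.067194
DDDDU: M=45.9900, payoff=0.0000, prob=0.000107
UDDDU: M=88.2000, payoff=0.0000, prob=0.000915
DUDDU: M=64.3860, payoff=0.0000, prob=0.000915
UUDDU: M=123.4800, payoff=0.0000, prob=0.007839
DDUDU: M=48.0358, payoff=0.0000, prob=0.000915
UDUDU: M=92.1235, payoff=0.0000, prob=0.007839
DUUDU: M=92.1235, payoff=0.0000, prob=0.007839
UUUDU: M=176.6752, payoff=0.0000, prob=0.067194
DDDUU: M=48.0358, payoff=0.0000, prob=0.000915
UDDUU: M=92.1235, payoff=0.0000, prob=0.007839
DUDUU: M=92.1235, payoff=0.0000, prob=0.007839
UUDUU: M=176.6752, payoff=0.0000, prob=0.067194
DDUUU: M=92.1235, payoff=0.0000, prob=0.007839
UDUUU: M=176.6752, payoff=0.0000, prob=0.067194
DUUUU: M=176.6752, payoff=0.0000, prob=0.067194
UUUUU: M=338.8291, payoff=120.8891, prob=0.575947
Price = Σ prob·payoff / R^5 = 71.243761 / 4.161580 = 17.1194

price = 17.1194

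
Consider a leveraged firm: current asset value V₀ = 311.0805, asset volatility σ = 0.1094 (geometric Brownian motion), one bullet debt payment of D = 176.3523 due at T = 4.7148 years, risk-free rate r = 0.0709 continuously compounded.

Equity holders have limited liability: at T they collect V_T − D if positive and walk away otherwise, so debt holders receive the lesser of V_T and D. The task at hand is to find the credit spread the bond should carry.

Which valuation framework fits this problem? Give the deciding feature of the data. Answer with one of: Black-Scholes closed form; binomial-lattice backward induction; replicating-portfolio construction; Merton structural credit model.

framework: Merton structural credit model

Key observation: with the firm-asset dynamics (V₀ = 311.0805) and a single zero-coupon liability of face 176.3523 given, debt value, spread, and default probability all derive from the option view of the balance sheet.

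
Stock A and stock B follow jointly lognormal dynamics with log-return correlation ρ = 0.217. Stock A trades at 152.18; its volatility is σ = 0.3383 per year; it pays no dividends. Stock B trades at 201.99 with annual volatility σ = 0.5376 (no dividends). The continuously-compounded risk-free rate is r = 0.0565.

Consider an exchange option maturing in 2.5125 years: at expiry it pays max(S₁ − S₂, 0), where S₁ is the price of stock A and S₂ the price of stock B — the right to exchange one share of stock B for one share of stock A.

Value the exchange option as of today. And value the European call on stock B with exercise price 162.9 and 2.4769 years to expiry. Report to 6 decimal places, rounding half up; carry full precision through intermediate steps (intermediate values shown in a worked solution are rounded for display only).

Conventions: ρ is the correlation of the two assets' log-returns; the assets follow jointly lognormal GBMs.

exchange price = 39.571410
price(stock B call K=162.9) = 91.031042

σ_eff = √(σ₁² + σ₂² − 2ρσ₁σ₂) = √(0.3383² + 0.5376² − 2·0.217·0.3383·0.5376) = 0.569674
d₁ = (ln(S₁/S₂) + (q₂ − q₁ + σ_eff²/2)T) / (σ_eff√T) = (ln(152.18/201.99) + (0.0 − 0.0 + 0.162265)·2.5125) / 0.902983 = 0.137916
d₂ = d₁ − σ_eff√T = 0.137916 − 0.902983 = -0.765068
N(d₁) = 0.554846,  N(d₂) = 0.222116
V = S₁·e^{−q₁T}·N(d₁) − S₂·e^{−q₂T}·N(d₂) = 84.436526 − 44.865117 = 39.571410
[vanilla: stock B call K=162.9]
σ√T = 0.5376·√2.4769 = 0.846084
d₁ = (ln(S/K) + (r+σ²/2)T) / (σ√T) = (ln(201.99/162.9) + (0.0565+0.5376²/2)·2.4769) / 0.846084 = (0.215082 + 0.497874) / 0.846084 = 0.842653
d₂ = d₁ − σ√T = 0.842653 − 0.846084 = -0.003431
e^{−rT} = 0.869406
N(d₁) = 0.800289,  N(d₂) = 0.498631
price = S·N(d₁) − K·e^{−rT}·N(d₂) = 161.650345 − 70.619303 = 91.031042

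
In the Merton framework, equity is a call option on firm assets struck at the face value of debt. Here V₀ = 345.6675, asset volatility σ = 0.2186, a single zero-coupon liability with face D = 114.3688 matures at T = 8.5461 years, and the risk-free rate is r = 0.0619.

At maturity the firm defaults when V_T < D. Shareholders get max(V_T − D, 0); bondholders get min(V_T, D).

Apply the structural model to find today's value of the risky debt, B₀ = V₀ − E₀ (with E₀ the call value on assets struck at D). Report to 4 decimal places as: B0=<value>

Apply the equity-as-call identities (strike 114.3688, horizon 8.5461 years):
d₁ = [ln(V₀/D) + (r + σ²/2)T] / (σ√T)
   = [ln(345.6675/114.3688) + (0.0619 + 0.5·0.2186²)·8.5461] / (0.2186·√8.5461)
   = [1.106049 + 0.733195] / 0.639049 = 2.878096
d₂ = d₁ − σ√T = 2.878096 − 0.639049 = 2.239047
N(d₁) = 0.998000,  N(d₂) = 0.987424,  e^(−rT) = 0.589192
E₀ = V₀·N(d₁) − D·e^(−rT)·N(d₂)
   = 345.6675·0.998000 − 114.3688·0.589192·0.987424 = 278.438332
B₀ = V₀ − E₀ = 345.6675 − 278.438332 = 67.229168

B0=67.2292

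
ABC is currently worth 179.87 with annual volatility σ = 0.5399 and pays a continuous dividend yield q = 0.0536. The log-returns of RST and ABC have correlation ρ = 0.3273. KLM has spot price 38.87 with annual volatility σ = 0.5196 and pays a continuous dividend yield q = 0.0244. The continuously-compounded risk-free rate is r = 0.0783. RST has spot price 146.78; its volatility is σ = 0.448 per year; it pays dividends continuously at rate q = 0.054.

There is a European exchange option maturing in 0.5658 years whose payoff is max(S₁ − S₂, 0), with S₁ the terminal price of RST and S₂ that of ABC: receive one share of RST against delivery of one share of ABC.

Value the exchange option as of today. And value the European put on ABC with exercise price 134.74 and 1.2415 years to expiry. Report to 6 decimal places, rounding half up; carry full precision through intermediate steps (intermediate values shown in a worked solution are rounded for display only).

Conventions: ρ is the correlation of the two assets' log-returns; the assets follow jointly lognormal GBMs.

σ_eff = √(σ₁² + σ₂² − 2ρσ₁σ₂) = √(0.448² + 0.5399² − 2·0.3273·0.448·0.5399) = 0.577810
d₁ = (ln(S₁/S₂) + (q₂ − q₁ + σ_eff²/2)T) / (σ_eff√T) = (ln(146.78/179.87) + (0.0536 − 0.054 + 0.166932)·0.5658) / 0.434627 = -0.250964
d₂ = d₁ − σ_eff√T = -0.250964 − 0.434627 = -0.685591
N(d₁) = 0.400921,  N(d₂) = 0.246486
V = S₁·e^{−q₁T}·N(d₁) − S₂·e^{−q₂T}·N(d₂) = 57.076419 − 43.011008 = 14.065411
[vanilla: ABC put K=134.74]
σ√T = 0.5399·√1.2415 = 0.601571
d₁ = (ln(S/K) + (r−q+σ²/2)T) / (σ√T) = (ln(179.87/134.74) + (0.0783−0.0536+0.5399²/2)·1.2415) / 0.601571 = (0.288887 + 0.211609) / 0.601571 = 0.831982
d₂ = d₁ − σ√T = 0.831982 − 0.601571 = 0.230411
e^{−rT} = 0.907366
e^{−qT} = 0.935621
N(−d₁) = 0.202710,  N(−d₂) = 0.408886
price = K·e^{−rT}·N(−d₂) − S·e^{−qT}·N(−d₁) = 49.989789 − 34.114028 = 15.875761

exchange price = 14.065411
price(ABC put K=134.74) = 15.875761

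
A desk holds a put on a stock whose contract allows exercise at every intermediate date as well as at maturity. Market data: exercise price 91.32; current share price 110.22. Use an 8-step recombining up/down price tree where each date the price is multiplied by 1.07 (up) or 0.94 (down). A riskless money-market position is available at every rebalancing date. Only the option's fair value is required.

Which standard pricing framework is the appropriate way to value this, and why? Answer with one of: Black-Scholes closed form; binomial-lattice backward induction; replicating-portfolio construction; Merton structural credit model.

Key observation: the exercise right at every one of the 8 steps is what matters: each node needs max(91.32 − S, continuation), which only the stepwise tree valuation starting from spot 110.22 delivers.

framework: binomial-lattice backward induction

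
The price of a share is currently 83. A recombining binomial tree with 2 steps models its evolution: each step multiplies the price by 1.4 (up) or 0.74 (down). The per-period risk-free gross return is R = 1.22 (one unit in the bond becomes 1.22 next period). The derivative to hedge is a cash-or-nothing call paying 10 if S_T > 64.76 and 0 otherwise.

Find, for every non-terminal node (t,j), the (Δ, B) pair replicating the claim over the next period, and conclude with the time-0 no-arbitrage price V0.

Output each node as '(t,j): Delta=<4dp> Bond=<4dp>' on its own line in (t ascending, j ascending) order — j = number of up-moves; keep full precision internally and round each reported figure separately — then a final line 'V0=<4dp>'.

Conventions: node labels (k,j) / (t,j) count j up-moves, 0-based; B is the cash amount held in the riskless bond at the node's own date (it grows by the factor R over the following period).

(0,0): Delta=0.0408 Bond=2.8318
(1,0): Delta=0.2467 Bond=-9.1903
(1,1): Delta=0.0000 Bond=8.1967
V0=6.2189

No-arbitrage ⇒ martingale measure with p* = (R−d)/(u−d) = 0.7273.
Payoffs at expiry: V(2,0)=0.0000, V(2,1)=10.0000, V(2,2)=10.0000
  t=1,j=0: stock 61.4200 → up 85.9880 (V=10.0000), down 45.4508 (V=0.0000). Price 5.9613; hedge Δ=0.2467, bond B=-9.1903.
  t=1,j=1: stock 116.2000 → up 162.6800 (V=10.0000), down 85.9880 (V=10.0000). Price 8.1967; hedge Δ=0.0000, bond B=8.1967.
  t=0,j=0: stock 83.0000 → up 116.2000 (V=8.1967), down 61.4200 (V=5.9613). Price 6.2189; hedge Δ=0.0408, bond B=2.8318.
Verification: the root portfolio costs Δ(0,0)·S0 + B(0,0) = 6.2189, matching V0.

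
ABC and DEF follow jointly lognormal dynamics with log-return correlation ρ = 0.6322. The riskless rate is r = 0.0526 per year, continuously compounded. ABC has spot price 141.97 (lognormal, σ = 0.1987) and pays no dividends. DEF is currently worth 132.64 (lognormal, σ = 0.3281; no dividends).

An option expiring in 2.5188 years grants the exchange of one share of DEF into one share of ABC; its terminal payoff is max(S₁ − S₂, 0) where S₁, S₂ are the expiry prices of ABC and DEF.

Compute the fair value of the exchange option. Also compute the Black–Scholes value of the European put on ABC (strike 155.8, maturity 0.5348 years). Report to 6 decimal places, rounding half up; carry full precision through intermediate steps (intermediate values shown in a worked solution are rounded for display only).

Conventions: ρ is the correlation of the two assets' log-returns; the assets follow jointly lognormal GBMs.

exchange price = 26.935068
price(ABC put K=155.8) = 14.082423

σ_eff = √(σ₁² + σ₂² − 2ρσ₁σ₂) = √(0.1987² + 0.3281² − 2·0.6322·0.1987·0.3281) = 0.254363
d₁ = (ln(S₁/S₂) + (q₂ − q₁ + σ_eff²/2)T) / (σ_eff√T) = (ln(141.97/132.64) + (0.0 − 0.0 + 0.032350)·2.5188) / 0.403693 = 0.370235
d₂ = d₁ − σ_eff√T = 0.370235 − 0.403693 = -0.033458
N(d₁) = 0.644396,  N(d₂) = 0.486654
V = S₁·e^{−q₁T}·N(d₁) − S₂·e^{−q₂T}·N(d₂) = 91.484919 − 64.549851 = 26.935068
[vanilla: ABC put K=155.8]
σ√T = 0.1987·√0.5348 = 0.145309
d₁ = (ln(S/K) + (r+σ²/2)T) / (σ√T) = (ln(141.97/155.8) + (0.0526+0.1987²/2)·0.5348) / 0.145309 = (-0.092957 + 0.038688) / 0.145309 = -0.373475
d₂ = d₁ − σ√T = -0.373475 − 0.145309 = -0.518785
e^{−rT} = 0.972261
N(−d₁) = 0.645603,  N(−d₂) = 0.698045
price = K·e^{−rT}·N(−d₂) − S·N(−d₁) = 105.738639 − 91.656217 = 14.082423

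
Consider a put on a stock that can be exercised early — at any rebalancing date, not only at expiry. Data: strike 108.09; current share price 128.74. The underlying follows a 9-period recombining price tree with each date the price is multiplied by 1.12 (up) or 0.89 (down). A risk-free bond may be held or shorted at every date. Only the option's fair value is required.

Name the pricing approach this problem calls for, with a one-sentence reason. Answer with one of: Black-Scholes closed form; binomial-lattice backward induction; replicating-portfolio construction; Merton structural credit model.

Key observation: with exercise allowed before expiry on a discrete up/down model (9 steps from spot 128.74), the strike-108.09 put's value must be rolled back through the tree testing early exercise at each node.

framework: binomial-lattice backward induction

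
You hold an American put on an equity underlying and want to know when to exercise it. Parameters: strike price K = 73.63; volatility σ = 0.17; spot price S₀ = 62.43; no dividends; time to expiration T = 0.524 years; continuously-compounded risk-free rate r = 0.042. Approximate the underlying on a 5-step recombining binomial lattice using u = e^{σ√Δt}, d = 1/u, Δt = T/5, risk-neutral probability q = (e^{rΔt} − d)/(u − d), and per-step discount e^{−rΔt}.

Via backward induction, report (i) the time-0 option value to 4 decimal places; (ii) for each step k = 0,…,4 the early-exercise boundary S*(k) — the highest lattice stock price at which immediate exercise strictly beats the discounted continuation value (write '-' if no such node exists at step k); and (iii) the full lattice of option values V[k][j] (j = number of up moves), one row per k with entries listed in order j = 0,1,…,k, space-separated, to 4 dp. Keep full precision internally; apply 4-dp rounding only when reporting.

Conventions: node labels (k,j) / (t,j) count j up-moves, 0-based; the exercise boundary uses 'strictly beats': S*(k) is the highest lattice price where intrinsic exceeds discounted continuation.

price = 11.2000
boundary = 62.4300 59.0871 62.4300 65.9621 69.6940
tree:
11.2000
14.5429 7.6867
17.7069 11.2000 4.5890
20.7014 14.5429 7.6679 1.8563
23.5355 17.7069 11.2000 3.9360 0.0000
26.2179 20.7014 14.5429 7.6679 0.0000 0.0000

Δt=0.10480, u=1.05658, d=0.94645, q=0.52630, disc=e^(-rΔt)=0.99561
k=5 terminal: V=max(K-S,0) → 26.2179 20.7014 14.5429 7.6679 0.0000 0.0000
k=4: j=0 S=50.0945 intr=23.5355 cont=23.2121 V=23.5355[EX]; j=1 S=55.9231 intr=17.7069 cont=17.3835 V=17.7069[EX]; j=2 S=62.4300 intr=11.2000 cont=10.8766 V=11.2000[EX]; j=3 S=69.6940 intr=3.9360 cont=3.6163 V=3.9360[EX]; j=4 S=77.8031 intr=0.0000 cont=0.0000 V=0.0000[hold]  S*(4)=69.6940
k=3: j=0 S=52.9286 intr=20.7014 cont=20.3780 V=20.7014[EX]; j=1 S=59.0871 intr=14.5429 cont=14.2196 V=14.5429[EX]; j=2 S=65.9621 intr=7.6679 cont=7.3446 V=7.6679[EX]; j=3 S=73.6370 intr=0.0000 cont=1.8563 V=1.8563[hold]  S*(3)=65.9621
k=2: j=0 S=55.9231 intr=17.7069 cont=17.3835 V=17.7069[EX]; j=1 S=62.4300 intr=11.2000 cont=10.8766 V=11.2000[EX]; j=2 S=69.6940 intr=3.9360 cont=4.5890 V=4.5890[hold]  S*(2)=62.4300
k=1: j=0 S=59.0871 intr=14.5429 cont=14.2196 V=14.5429[EX]; j=1 S=65.9621 intr=7.6679 cont=7.6867 V=7.6867[hold]  S*(1)=59.0871
k=0: j=0 S=62.4300 intr=11.2000 cont=10.8865 V=11.2000[EX]  S*(0)=62.4300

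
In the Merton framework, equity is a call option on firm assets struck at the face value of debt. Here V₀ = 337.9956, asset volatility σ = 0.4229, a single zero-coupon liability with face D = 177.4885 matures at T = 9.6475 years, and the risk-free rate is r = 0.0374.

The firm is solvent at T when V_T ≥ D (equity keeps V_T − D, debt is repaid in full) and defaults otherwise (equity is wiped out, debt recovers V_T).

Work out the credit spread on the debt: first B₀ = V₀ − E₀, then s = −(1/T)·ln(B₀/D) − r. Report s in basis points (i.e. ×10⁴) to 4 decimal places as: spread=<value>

spread=291.4033

With assets at 337.9956 and a single debt payment of 177.4885 at 9.6475 years:
d₁ = [ln(V₀/D) + (r + σ²/2)T] / (σ√T)
   = [ln(337.9956/177.4885) + (0.0374 + 0.5·0.4229²)·9.6475] / (0.4229·√9.6475)
   = [0.644127 + 1.223517] / 1.313545 = 1.421835
d₂ = d₁ − σ√T = 1.421835 − 1.313545 = 0.108289
N(d₁) = 0.922463,  N(d₂) = 0.543117,  e^(−rT) = 0.697107
E₀ = V₀·N(d₁) − D·e^(−rT)·N(d₂)
   = 337.9956·0.922463 − 177.4885·0.697107·0.543117 = 244.589376
B₀ = V₀ − E₀ = 337.9956 − 244.589376 = 93.406224
spread = −(1/T)·ln(B₀/D) − r = −(1/9.6475)·ln(93.406224/177.4885) − 0.0374 = 0.02914033
in basis points: 0.02914033 × 10⁴ = 291.4033 bp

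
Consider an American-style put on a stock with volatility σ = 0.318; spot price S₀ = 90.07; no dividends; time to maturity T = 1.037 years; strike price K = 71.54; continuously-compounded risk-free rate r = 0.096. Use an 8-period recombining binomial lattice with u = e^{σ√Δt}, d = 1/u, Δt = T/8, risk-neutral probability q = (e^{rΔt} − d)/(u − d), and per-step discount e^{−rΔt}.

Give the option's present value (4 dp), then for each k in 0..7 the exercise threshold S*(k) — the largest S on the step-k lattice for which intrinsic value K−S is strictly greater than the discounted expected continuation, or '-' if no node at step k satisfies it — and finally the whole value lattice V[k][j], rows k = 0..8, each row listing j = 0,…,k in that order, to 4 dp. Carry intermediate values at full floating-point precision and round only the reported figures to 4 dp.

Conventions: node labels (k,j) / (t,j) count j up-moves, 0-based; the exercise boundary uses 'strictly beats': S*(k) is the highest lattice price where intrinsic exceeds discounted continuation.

Δt=0.12962, u=1.12130, d=0.89182, q=0.52597, disc=e^(-rΔt)=0.98763
k=8 terminal: V=max(K-S,0) → 35.4989 26.2249 14.5644 0.0000 0.0000 0.0000 0.0000 0.0000 0.0000
k=7: j=0 S=40.4129 intr=31.1271 cont=30.2423 V=31.1271[EX]; j=1 S=50.8120 intr=20.7280 cont=19.8433 V=20.7280[EX]; j=2 S=63.8869 intr=7.6531 cont=6.8185 V=7.6531[EX]; j=3 S=80.3262 intr=0.0000 cont=0.0000 V=0.0000[hold]; j=4 S=100.9957 intr=0.0000 cont=0.0000 V=0.0000[hold]; j=5 S=126.9839 intr=0.0000 cont=0.0000 V=0.0000[hold]; j=6 S=159.6593 intr=0.0000 cont=0.0000 V=0.0000[hold]; j=7 S=200.7428 intr=0.0000 cont=0.0000 V=0.0000[hold]  S*(7)=63.8869
k=6: j=0 S=45.3151 intr=26.2249 cont=25.3401 V=26.2249[EX]; j=1 S=56.9756 intr=14.5644 cont=13.6797 V=14.5644[EX]; j=2 S=71.6365 intr=0.0000 cont=3.5829 V=3.5829[hold]; j=3 S=90.0700 intr=0.0000 cont=0.0000 V=0.0000[hold]; j=4 S=113.2468 intr=0.0000 cont=0.0000 V=0.0000[hold]; j=5 S=142.3874 intr=0.0000 cont=0.0000 V=0.0000[hold]; j=6 S=179.0264 intr=0.0000 cont=0.0000 V=0.0000[hold]  S*(6)=56.9756
k=5: j=0 S=50.8120 intr=20.7280 cont=19.8433 V=20.7280[EX]; j=1 S=63.8869 intr=7.6531 cont=8.6797 V=8.6797[hold]; j=2 S=80.3262 intr=0.0000 cont=1.6774 V=1.6774[hold]; j=3 S=100.9957 intr=0.0000 cont=0.0000 V=0.0000[hold]; j=4 S=126.9839 intr=0.0000 cont=0.0000 V=0.0000[hold]; j=5 S=159.6593 intr=0.0000 cont=0.0000 V=0.0000[hold]  S*(5)=50.8120
k=4: j=0 S=56.9756 intr=14.5644 cont=14.2130 V=14.5644[EX]; j=1 S=71.6365 intr=0.0000 cont=4.9349 V=4.9349[hold]; j=2 S=90.0700 intr=0.0000 cont=0.7853 V=0.7853[hold]; j=3 S=113.2468 intr=0.0000 cont=0.0000 V=0.0000[hold]; j=4 S=142.3874 intr=0.0000 cont=0.0000 V=0.0000[hold]  S*(4)=56.9756
k=3: j=0 S=63.8869 intr=7.6531 cont=9.3821 V=9.3821[hold]; j=1 S=80.3262 intr=0.0000 cont=2.7183 V=2.7183[hold]; j=2 S=100.9957 intr=0.0000 cont=0.3676 V=0.3676[hold]; j=3 S=126.9839 intr=0.0000 cont=0.0000 V=0.0000[hold]  S*(3)=-
k=2: j=0 S=71.6365 intr=0.0000 cont=5.8044 V=5.8044[hold]; j=1 S=90.0700 intr=0.0000 cont=1.4636 V=1.4636[hold]; j=2 S=113.2468 intr=0.0000 cont=0.1721 V=0.1721[hold]  S*(2)=-
k=1: j=0 S=80.3262 intr=0.0000 cont=3.4777 V=3.4777[hold]; j=1 S=100.9957 intr=0.0000 cont=0.7746 V=0.7746[hold]  S*(1)=-
k=0: j=0 S=90.0700 intr=0.0000 cont=2.0305 V=2.0305[hold]  S*(0)=-

price = 2.0305
boundary = - - - - 56.9756 50.8120 56.9756 63.8869
tree:
2.0305
3.4777 0.7746
5.8044 1.4636 0.1721
9.3821 2.7183 0.3676 0.0000
14.5644 4.9349 0.7853 0.0000 0.0000
20.7280 8.6797 1.6774 0.0000 0.0000 0.0000
26.2249 14.5644 3.5829 0.0000 0.0000 0.0000 0.0000
31.1271 20.7280 7.6531 0.0000 0.0000 0.0000 0.0000 0.0000
35.4989 26.2249 14.5644 0.0000 0.0000 0.0000 0.0000 0.0000 0.0000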